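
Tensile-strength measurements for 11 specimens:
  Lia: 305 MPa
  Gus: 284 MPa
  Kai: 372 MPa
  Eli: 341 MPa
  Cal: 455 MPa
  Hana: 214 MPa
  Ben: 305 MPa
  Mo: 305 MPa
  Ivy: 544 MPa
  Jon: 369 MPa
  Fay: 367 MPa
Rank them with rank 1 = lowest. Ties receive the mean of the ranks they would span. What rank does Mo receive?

4

Sorted (ascending): 214, 284, 305, 305, 305, 341, 367, 369, 372, 455, 544
The 3 values of 305 occupy positions 3–5 → average rank 4.
Mo has value 305 MPa → rank 4.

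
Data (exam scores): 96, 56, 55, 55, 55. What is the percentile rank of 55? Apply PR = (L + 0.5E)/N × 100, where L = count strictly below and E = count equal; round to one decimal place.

30.0

N = 5.
Strictly below 55: 0. Equal to 55: 3.
PR = (0 + 0.5·3)/5 × 100 = 30.0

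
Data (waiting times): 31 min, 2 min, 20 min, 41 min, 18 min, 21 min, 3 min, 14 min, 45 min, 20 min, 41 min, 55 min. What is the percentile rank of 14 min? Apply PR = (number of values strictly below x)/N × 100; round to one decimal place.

N = 12.
Strictly below 14: 2. Equal to 14: 1.
PR = 2/12 × 100 = 16.7

16.7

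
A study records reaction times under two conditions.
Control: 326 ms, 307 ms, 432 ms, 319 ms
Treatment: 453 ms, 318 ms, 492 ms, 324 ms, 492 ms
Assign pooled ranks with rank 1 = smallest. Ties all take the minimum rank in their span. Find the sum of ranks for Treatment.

Sorted (ascending): 307, 318, 319, 324, 326, 432, 453, 492, 492
The 2 values of 492 occupy positions 8–9 → each gets rank 8.
Treatment values → pooled ranks: 453→7, 318→2, 492→8, 324→4, 492→8
Rank sum = 7 + 2 + 8 + 4 + 8 = 29

29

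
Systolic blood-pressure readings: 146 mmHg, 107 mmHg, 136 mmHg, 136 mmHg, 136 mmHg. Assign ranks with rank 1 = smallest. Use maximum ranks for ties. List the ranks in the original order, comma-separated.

Sorted (ascending): 107, 136, 136, 136, 146
The 3 values of 136 occupy positions 2–4 → each gets rank 4.

5, 1, 4, 4, 4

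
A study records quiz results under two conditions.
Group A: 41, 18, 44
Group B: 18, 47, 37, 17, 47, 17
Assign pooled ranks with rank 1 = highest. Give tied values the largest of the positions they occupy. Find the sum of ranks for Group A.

Sorted (descending): 47, 47, 44, 41, 37, 18, 18, 17, 17
The 2 values of 47 occupy positions 1–2 → each gets rank 2.
The 2 values of 18 occupy positions 6–7 → each gets rank 7.
The 2 values of 17 occupy positions 8–9 → each gets rank 9.
Group A values → pooled ranks: 41→4, 18→7, 44→3
Rank sum = 4 + 7 + 3 = 14

14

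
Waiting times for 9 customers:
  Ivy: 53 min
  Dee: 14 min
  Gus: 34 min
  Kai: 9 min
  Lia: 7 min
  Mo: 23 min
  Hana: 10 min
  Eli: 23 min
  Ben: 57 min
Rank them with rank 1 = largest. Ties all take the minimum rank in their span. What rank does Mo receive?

4

Sorted (descending): 57, 53, 34, 23, 23, 14, 10, 9, 7
The 2 values of 23 occupy positions 4–5 → each gets rank 4.
Mo has value 23 min → rank 4.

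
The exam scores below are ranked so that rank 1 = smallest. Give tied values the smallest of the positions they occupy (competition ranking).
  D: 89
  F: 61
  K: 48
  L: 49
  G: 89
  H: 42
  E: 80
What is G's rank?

Sorted (ascending): 42, 48, 49, 61, 80, 89, 89
The 2 values of 89 occupy positions 6–7 → each gets rank 6.
G has value 89 → rank 6.

6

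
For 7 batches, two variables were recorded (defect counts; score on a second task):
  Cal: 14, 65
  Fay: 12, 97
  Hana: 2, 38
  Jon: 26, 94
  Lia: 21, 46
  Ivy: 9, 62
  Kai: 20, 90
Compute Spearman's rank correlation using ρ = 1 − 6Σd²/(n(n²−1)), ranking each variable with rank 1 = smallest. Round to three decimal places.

0.393

Ranks of variable 1: 4, 3, 1, 7, 6, 2, 5
Ranks of variable 2: 4, 7, 1, 6, 2, 3, 5
d = r₁ − r₂: 0, -4, 0, 1, 4, -1, 0
d²: 0, 16, 0, 1, 16, 1, 0; Σd² = 34
ρ = 1 − 6·34/(7·48) = 1 − 204/336 = 0.393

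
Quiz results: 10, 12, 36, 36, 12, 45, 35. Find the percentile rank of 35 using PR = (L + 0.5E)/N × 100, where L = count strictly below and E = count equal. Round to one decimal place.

N = 7.
Strictly below 35: 3. Equal to 35: 1.
PR = (3 + 0.5·1)/7 × 100 = 50.0

50.0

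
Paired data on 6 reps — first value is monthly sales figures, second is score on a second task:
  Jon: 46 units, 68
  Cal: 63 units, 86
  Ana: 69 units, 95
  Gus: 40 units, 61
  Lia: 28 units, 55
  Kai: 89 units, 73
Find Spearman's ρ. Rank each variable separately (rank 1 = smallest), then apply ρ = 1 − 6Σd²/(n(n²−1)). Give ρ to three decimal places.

Ranks of variable 1: 3, 4, 5, 2, 1, 6
Ranks of variable 2: 3, 5, 6, 2, 1, 4
d = r₁ − r₂: 0, -1, -1, 0, 0, 2
d²: 0, 1, 1, 0, 0, 4; Σd² = 6
ρ = 1 − 6·6/(6·35) = 1 − 36/210 = 0.829

0.829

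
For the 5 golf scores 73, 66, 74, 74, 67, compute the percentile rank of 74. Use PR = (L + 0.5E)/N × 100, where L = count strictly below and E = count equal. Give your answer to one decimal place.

80.0

N = 5.
Strictly below 74: 3. Equal to 74: 2.
PR = (3 + 0.5·2)/5 × 100 = 80.0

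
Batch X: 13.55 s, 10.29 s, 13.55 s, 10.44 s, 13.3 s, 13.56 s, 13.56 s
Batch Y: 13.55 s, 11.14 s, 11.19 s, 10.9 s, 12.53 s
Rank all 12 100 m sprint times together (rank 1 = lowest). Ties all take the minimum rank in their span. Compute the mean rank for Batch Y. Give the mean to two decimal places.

Sorted (ascending): 10.29, 10.44, 10.9, 11.14, 11.19, 12.53, 13.3, 13.55, 13.55, 13.55, 13.56, 13.56
The 3 values of 13.55 occupy positions 8–10 → each gets rank 8.
The 2 values of 13.56 occupy positions 11–12 → each gets rank 11.
Batch Y values → pooled ranks: 13.55→8, 11.14→4, 11.19→5, 10.9→3, 12.53→6
Mean rank = (8 + 4 + 5 + 3 + 6) / 5 = 5.20

5.20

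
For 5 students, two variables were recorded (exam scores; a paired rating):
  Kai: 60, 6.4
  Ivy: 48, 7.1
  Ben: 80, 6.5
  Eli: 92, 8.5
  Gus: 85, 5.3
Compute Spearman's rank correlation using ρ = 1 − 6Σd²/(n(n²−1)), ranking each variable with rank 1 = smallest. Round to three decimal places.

0.100

Ranks of variable 1: 2, 1, 3, 5, 4
Ranks of variable 2: 2, 4, 3, 5, 1
d = r₁ − r₂: 0, -3, 0, 0, 3
d²: 0, 9, 0, 0, 9; Σd² = 18
ρ = 1 − 6·18/(5·24) = 1 − 108/120 = 0.100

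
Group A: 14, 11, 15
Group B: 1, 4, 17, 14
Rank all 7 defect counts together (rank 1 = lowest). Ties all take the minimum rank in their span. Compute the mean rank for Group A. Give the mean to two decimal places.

4.33

Sorted (ascending): 1, 4, 11, 14, 14, 15, 17
The 2 values of 14 occupy positions 4–5 → each gets rank 4.
Group A values → pooled ranks: 14→4, 11→3, 15→6
Mean rank = (4 + 3 + 6) / 3 = 4.33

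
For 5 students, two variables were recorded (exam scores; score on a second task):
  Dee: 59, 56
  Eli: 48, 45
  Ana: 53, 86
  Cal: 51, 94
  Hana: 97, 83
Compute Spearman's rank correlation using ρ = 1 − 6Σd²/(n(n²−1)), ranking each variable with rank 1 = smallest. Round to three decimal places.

0.100

Ranks of variable 1: 4, 1, 3, 2, 5
Ranks of variable 2: 2, 1, 4, 5, 3
d = r₁ − r₂: 2, 0, -1, -3, 2
d²: 4, 0, 1, 9, 4; Σd² = 18
ρ = 1 − 6·18/(5·24) = 1 − 108/120 = 0.100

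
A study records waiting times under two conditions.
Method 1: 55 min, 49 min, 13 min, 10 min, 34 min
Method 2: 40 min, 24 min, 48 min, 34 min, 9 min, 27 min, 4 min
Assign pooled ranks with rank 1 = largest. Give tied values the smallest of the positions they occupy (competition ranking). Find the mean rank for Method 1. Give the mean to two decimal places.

Sorted (descending): 55, 49, 48, 40, 34, 34, 27, 24, 13, 10, 9, 4
The 2 values of 34 occupy positions 5–6 → each gets rank 5.
Method 1 values → pooled ranks: 55→1, 49→2, 13→9, 10→10, 34→5
Mean rank = (1 + 2 + 9 + 10 + 5) / 5 = 5.40

5.40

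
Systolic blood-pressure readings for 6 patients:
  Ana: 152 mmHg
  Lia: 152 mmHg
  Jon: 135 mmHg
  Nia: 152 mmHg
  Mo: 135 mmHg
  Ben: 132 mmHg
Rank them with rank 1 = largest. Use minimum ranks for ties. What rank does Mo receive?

4

Sorted (descending): 152, 152, 152, 135, 135, 132
The 3 values of 152 occupy positions 1–3 → each gets rank 1.
The 2 values of 135 occupy positions 4–5 → each gets rank 4.
Mo has value 135 mmHg → rank 4.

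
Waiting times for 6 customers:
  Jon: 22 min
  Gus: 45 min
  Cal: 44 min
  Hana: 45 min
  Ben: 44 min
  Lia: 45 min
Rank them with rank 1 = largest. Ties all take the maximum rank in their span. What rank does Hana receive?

3

Sorted (descending): 45, 45, 45, 44, 44, 22
The 3 values of 45 occupy positions 1–3 → each gets rank 3.
The 2 values of 44 occupy positions 4–5 → each gets rank 5.
Hana has value 45 min → rank 3.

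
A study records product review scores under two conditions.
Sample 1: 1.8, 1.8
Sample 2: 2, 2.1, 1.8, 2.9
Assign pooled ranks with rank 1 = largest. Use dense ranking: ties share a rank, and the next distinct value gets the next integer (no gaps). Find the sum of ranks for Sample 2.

10

Sorted (descending): 2.9, 2.1, 2, 1.8, 1.8, 1.8
The 3 values of 1.8 share dense rank 4.
Remaining distinct values take the next consecutive integers.
Sample 2 values → pooled ranks: 2→3, 2.1→2, 1.8→4, 2.9→1
Rank sum = 3 + 2 + 4 + 1 = 10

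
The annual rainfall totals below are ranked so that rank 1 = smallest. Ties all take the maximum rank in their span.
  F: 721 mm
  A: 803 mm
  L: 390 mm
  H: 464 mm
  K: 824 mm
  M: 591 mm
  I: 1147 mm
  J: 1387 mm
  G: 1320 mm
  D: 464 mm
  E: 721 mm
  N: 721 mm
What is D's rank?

3

Sorted (ascending): 390, 464, 464, 591, 721, 721, 721, 803, 824, 1147, 1320, 1387
The 2 values of 464 occupy positions 2–3 → each gets rank 3.
The 3 values of 721 occupy positions 5–7 → each gets rank 7.
D has value 464 mm → rank 3.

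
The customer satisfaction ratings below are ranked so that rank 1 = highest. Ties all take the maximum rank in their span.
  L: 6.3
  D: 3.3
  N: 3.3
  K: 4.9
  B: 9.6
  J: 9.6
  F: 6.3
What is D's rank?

Sorted (descending): 9.6, 9.6, 6.3, 6.3, 4.9, 3.3, 3.3
The 2 values of 9.6 occupy positions 1–2 → each gets rank 2.
The 2 values of 6.3 occupy positions 3–4 → each gets rank 4.
The 2 values of 3.3 occupy positions 6–7 → each gets rank 7.
D has value 3.3 → rank 7.

7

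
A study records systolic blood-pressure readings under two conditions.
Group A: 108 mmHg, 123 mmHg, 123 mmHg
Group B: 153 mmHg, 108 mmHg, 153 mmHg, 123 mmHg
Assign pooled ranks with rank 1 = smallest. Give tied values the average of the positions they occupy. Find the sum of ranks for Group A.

9.5

Sorted (ascending): 108, 108, 123, 123, 123, 153, 153
The 2 values of 108 occupy positions 1–2 → average rank (1+2)/2 = 1.5.
The 3 values of 123 occupy positions 3–5 → average rank 4.
The 2 values of 153 occupy positions 6–7 → average rank (6+7)/2 = 6.5.
Group A values → pooled ranks: 108→1.5, 123→4, 123→4
Rank sum = 1.5 + 4 + 4 = 9.5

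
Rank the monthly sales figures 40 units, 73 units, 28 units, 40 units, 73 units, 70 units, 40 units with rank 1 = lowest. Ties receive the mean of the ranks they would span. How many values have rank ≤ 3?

Sorted (ascending): 28, 40, 40, 40, 70, 73, 73
The 3 values of 40 occupy positions 2–4 → average rank 3.
The 2 values of 73 occupy positions 6–7 → average rank (6+7)/2 = 6.5.
Ranks ≤ 3: {1, 3, 3, 3} → 4 values.

4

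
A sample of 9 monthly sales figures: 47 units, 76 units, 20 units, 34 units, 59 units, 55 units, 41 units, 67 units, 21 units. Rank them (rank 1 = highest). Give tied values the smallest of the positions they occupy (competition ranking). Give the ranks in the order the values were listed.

Sorted (descending): 76, 67, 59, 55, 47, 41, 34, 21, 20
No ties — each value takes its position as its rank.

5, 1, 9, 7, 3, 4, 6, 2, 8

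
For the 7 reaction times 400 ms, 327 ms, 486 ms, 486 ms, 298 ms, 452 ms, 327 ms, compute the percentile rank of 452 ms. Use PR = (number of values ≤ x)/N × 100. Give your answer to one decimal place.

71.4

N = 7.
Strictly below 452: 4. Equal to 452: 1.
PR = 5/7 × 100 = 71.4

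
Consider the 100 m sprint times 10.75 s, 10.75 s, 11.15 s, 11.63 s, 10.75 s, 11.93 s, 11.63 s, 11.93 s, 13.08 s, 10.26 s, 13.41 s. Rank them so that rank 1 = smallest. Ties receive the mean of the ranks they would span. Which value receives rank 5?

11.15

Sorted (ascending): 10.26, 10.75, 10.75, 10.75, 11.15, 11.63, 11.63, 11.93, 11.93, 13.08, 13.41
The 3 values of 10.75 occupy positions 2–4 → average rank 3.
The 2 values of 11.63 occupy positions 6–7 → average rank (6+7)/2 = 6.5.
The 2 values of 11.93 occupy positions 8–9 → average rank (8+9)/2 = 8.5.
Rank 5 → value 11.15.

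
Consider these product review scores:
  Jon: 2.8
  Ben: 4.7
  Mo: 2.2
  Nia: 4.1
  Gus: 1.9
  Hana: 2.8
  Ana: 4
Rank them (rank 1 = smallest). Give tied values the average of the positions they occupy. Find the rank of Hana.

Sorted (ascending): 1.9, 2.2, 2.8, 2.8, 4, 4.1, 4.7
The 2 values of 2.8 occupy positions 3–4 → average rank (3+4)/2 = 3.5.
Hana has value 2.8 → rank 3.5.

3.5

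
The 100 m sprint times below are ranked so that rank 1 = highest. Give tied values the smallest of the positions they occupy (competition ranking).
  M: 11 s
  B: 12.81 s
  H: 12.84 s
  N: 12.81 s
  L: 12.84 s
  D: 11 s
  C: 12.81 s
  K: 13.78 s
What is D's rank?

Sorted (descending): 13.78, 12.84, 12.84, 12.81, 12.81, 12.81, 11, 11
The 2 values of 12.84 occupy positions 2–3 → each gets rank 2.
The 3 values of 12.81 occupy positions 4–6 → each gets rank 4.
The 2 values of 11 occupy positions 7–8 → each gets rank 7.
D has value 11 s → rank 7.

7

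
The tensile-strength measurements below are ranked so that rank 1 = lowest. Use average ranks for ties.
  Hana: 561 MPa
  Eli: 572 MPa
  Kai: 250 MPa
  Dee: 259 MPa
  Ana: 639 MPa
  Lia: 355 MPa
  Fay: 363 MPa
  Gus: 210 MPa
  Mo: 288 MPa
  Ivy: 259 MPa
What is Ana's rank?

10

Sorted (ascending): 210, 250, 259, 259, 288, 355, 363, 561, 572, 639
The 2 values of 259 occupy positions 3–4 → average rank (3+4)/2 = 3.5.
Ana has value 639 MPa → rank 10.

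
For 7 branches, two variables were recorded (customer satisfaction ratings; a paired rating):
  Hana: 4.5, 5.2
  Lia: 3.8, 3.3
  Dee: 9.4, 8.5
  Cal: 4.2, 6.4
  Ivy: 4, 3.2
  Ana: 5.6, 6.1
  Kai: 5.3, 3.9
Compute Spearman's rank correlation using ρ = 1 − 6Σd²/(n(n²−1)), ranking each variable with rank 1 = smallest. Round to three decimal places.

Ranks of variable 1: 4, 1, 7, 3, 2, 6, 5
Ranks of variable 2: 4, 2, 7, 6, 1, 5, 3
d = r₁ − r₂: 0, -1, 0, -3, 1, 1, 2
d²: 0, 1, 0, 9, 1, 1, 4; Σd² = 16
ρ = 1 − 6·16/(7·48) = 1 − 96/336 = 0.714

0.714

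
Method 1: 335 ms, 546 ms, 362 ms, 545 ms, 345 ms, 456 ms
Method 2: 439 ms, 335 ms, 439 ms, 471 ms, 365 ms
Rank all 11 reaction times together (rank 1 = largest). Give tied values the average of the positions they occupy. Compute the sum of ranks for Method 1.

Sorted (descending): 546, 545, 471, 456, 439, 439, 365, 362, 345, 335, 335
The 2 values of 439 occupy positions 5–6 → average rank (5+6)/2 = 5.5.
The 2 values of 335 occupy positions 10–11 → average rank (10+11)/2 = 10.5.
Method 1 values → pooled ranks: 335→10.5, 546→1, 362→8, 545→2, 345→9, 456→4
Rank sum = 10.5 + 1 + 8 + 2 + 9 + 4 = 34.5

34.5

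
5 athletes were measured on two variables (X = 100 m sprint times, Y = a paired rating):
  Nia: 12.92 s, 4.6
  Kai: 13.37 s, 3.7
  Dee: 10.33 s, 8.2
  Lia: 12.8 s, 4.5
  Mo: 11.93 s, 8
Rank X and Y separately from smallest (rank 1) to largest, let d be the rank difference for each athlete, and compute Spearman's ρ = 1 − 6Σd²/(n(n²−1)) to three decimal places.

Ranks of variable 1: 4, 5, 1, 3, 2
Ranks of variable 2: 3, 1, 5, 2, 4
d = r₁ − r₂: 1, 4, -4, 1, -2
d²: 1, 16, 16, 1, 4; Σd² = 38
ρ = 1 − 6·38/(5·24) = 1 − 228/120 = -0.900

-0.900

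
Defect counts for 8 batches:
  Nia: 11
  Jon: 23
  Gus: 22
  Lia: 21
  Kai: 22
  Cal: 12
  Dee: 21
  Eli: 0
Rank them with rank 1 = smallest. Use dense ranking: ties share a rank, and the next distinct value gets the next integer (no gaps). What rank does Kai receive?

5

Sorted (ascending): 0, 11, 12, 21, 21, 22, 22, 23
The 2 values of 21 share dense rank 4.
The 2 values of 22 share dense rank 5.
Remaining distinct values take the next consecutive integers.
Kai has value 22 → rank 5.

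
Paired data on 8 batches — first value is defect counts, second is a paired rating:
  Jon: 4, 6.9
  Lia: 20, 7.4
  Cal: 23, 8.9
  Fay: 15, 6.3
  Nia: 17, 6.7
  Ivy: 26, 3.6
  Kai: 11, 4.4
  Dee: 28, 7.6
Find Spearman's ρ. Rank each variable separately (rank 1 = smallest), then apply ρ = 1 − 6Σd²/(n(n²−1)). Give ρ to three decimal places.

Ranks of variable 1: 1, 5, 6, 3, 4, 7, 2, 8
Ranks of variable 2: 5, 6, 8, 3, 4, 1, 2, 7
d = r₁ − r₂: -4, -1, -2, 0, 0, 6, 0, 1
d²: 16, 1, 4, 0, 0, 36, 0, 1; Σd² = 58
ρ = 1 − 6·58/(8·63) = 1 − 348/504 = 0.310

0.310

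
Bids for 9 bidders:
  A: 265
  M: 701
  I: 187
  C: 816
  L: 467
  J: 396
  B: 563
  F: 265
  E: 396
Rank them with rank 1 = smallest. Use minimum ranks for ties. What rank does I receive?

1

Sorted (ascending): 187, 265, 265, 396, 396, 467, 563, 701, 816
The 2 values of 265 occupy positions 2–3 → each gets rank 2.
The 2 values of 396 occupy positions 4–5 → each gets rank 4.
I has value 187 → rank 1.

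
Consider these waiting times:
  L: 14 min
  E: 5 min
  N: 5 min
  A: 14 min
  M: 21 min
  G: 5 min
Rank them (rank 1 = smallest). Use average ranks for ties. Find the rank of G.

2

Sorted (ascending): 5, 5, 5, 14, 14, 21
The 3 values of 5 occupy positions 1–3 → average rank 2.
The 2 values of 14 occupy positions 4–5 → average rank (4+5)/2 = 4.5.
G has value 5 min → rank 2.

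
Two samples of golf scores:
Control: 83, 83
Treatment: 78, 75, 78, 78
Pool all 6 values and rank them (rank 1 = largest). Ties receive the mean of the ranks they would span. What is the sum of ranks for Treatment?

18

Sorted (descending): 83, 83, 78, 78, 78, 75
The 2 values of 83 occupy positions 1–2 → average rank (1+2)/2 = 1.5.
The 3 values of 78 occupy positions 3–5 → average rank 4.
Treatment values → pooled ranks: 78→4, 75→6, 78→4, 78→4
Rank sum = 4 + 6 + 4 + 4 = 18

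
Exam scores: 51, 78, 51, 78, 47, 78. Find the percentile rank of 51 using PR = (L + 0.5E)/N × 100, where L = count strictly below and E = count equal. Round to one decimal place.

N = 6.
Strictly below 51: 1. Equal to 51: 2.
PR = (1 + 0.5·2)/6 × 100 = 33.3

33.3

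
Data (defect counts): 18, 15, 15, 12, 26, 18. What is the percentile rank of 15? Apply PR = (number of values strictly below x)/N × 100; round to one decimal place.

N = 6.
Strictly below 15: 1. Equal to 15: 2.
PR = 1/6 × 100 = 16.7

16.7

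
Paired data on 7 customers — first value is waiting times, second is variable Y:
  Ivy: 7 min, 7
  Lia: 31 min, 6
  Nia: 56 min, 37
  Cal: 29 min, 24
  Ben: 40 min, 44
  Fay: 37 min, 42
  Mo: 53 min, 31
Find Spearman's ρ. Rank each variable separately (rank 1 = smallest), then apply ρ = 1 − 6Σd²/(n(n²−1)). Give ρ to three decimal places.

0.607

Ranks of variable 1: 1, 3, 7, 2, 5, 4, 6
Ranks of variable 2: 2, 1, 5, 3, 7, 6, 4
d = r₁ − r₂: -1, 2, 2, -1, -2, -2, 2
d²: 1, 4, 4, 1, 4, 4, 4; Σd² = 22
ρ = 1 − 6·22/(7·48) = 1 − 132/336 = 0.607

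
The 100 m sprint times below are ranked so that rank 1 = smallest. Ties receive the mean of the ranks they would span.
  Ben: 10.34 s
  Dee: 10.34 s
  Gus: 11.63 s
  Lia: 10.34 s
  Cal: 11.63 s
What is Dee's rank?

Sorted (ascending): 10.34, 10.34, 10.34, 11.63, 11.63
The 3 values of 10.34 occupy positions 1–3 → average rank 2.
The 2 values of 11.63 occupy positions 4–5 → average rank (4+5)/2 = 4.5.
Dee has value 10.34 s → rank 2.

2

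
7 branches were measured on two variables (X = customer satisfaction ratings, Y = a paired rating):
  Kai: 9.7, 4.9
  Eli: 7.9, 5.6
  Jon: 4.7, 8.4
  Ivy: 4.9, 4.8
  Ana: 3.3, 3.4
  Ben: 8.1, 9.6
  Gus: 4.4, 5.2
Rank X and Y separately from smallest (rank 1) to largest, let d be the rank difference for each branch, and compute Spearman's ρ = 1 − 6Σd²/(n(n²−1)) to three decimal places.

Ranks of variable 1: 7, 5, 3, 4, 1, 6, 2
Ranks of variable 2: 3, 5, 6, 2, 1, 7, 4
d = r₁ − r₂: 4, 0, -3, 2, 0, -1, -2
d²: 16, 0, 9, 4, 0, 1, 4; Σd² = 34
ρ = 1 − 6·34/(7·48) = 1 − 204/336 = 0.393

0.393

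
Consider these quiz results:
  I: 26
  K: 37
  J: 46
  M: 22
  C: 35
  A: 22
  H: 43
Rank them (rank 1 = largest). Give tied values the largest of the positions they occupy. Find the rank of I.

5

Sorted (descending): 46, 43, 37, 35, 26, 22, 22
The 2 values of 22 occupy positions 6–7 → each gets rank 7.
I has value 26 → rank 5.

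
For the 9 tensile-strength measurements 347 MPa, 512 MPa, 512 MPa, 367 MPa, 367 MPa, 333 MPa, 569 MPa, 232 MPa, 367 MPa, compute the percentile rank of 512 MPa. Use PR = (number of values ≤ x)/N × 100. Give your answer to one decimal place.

88.9

N = 9.
Strictly below 512: 6. Equal to 512: 2.
PR = 8/9 × 100 = 88.9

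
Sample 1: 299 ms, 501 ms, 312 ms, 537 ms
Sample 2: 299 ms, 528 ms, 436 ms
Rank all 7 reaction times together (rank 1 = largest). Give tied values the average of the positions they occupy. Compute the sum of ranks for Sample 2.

Sorted (descending): 537, 528, 501, 436, 312, 299, 299
The 2 values of 299 occupy positions 6–7 → average rank (6+7)/2 = 6.5.
Sample 2 values → pooled ranks: 299→6.5, 528→2, 436→4
Rank sum = 6.5 + 2 + 4 = 12.5

12.5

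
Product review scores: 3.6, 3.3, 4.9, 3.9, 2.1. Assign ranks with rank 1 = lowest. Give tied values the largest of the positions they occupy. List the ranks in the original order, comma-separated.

3, 2, 5, 4, 1

Sorted (ascending): 2.1, 3.3, 3.6, 3.9, 4.9
No ties — each value takes its position as its rank.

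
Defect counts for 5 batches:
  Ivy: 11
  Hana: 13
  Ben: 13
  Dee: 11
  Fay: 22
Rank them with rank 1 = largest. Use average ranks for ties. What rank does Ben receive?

Sorted (descending): 22, 13, 13, 11, 11
The 2 values of 13 occupy positions 2–3 → average rank (2+3)/2 = 2.5.
The 2 values of 11 occupy positions 4–5 → average rank (4+5)/2 = 4.5.
Ben has value 13 → rank 2.5.

2.5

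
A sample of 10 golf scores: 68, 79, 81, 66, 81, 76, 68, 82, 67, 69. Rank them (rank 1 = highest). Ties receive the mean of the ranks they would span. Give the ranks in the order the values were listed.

Sorted (descending): 82, 81, 81, 79, 76, 69, 68, 68, 67, 66
The 2 values of 81 occupy positions 2–3 → average rank (2+3)/2 = 2.5.
The 2 values of 68 occupy positions 7–8 → average rank (7+8)/2 = 7.5.

7.5, 4, 2.5, 10, 2.5, 5, 7.5, 1, 9, 6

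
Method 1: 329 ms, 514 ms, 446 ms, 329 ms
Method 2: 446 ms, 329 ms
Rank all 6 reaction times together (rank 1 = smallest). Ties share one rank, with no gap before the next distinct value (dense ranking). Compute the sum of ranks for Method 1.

Sorted (ascending): 329, 329, 329, 446, 446, 514
The 3 values of 329 share dense rank 1.
The 2 values of 446 share dense rank 2.
Remaining distinct values take the next consecutive integers.
Method 1 values → pooled ranks: 329→1, 514→3, 446→2, 329→1
Rank sum = 1 + 3 + 2 + 1 = 7

7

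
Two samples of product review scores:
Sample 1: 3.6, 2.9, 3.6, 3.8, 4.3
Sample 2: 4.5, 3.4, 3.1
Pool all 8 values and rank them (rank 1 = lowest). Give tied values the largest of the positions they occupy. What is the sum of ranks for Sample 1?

24

Sorted (ascending): 2.9, 3.1, 3.4, 3.6, 3.6, 3.8, 4.3, 4.5
The 2 values of 3.6 occupy positions 4–5 → each gets rank 5.
Sample 1 values → pooled ranks: 3.6→5, 2.9→1, 3.6→5, 3.8→6, 4.3→7
Rank sum = 5 + 1 + 5 + 6 + 7 = 24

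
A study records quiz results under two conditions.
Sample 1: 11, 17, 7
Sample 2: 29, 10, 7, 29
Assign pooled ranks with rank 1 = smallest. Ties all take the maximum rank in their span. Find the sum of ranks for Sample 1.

11

Sorted (ascending): 7, 7, 10, 11, 17, 29, 29
The 2 values of 7 occupy positions 1–2 → each gets rank 2.
The 2 values of 29 occupy positions 6–7 → each gets rank 7.
Sample 1 values → pooled ranks: 11→4, 17→5, 7→2
Rank sum = 4 + 5 + 2 = 11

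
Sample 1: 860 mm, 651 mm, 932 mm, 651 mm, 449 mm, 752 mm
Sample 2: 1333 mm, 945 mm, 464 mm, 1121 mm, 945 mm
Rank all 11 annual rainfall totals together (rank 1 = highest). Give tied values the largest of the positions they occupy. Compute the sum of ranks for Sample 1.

Sorted (descending): 1333, 1121, 945, 945, 932, 860, 752, 651, 651, 464, 449
The 2 values of 945 occupy positions 3–4 → each gets rank 4.
The 2 values of 651 occupy positions 8–9 → each gets rank 9.
Sample 1 values → pooled ranks: 860→6, 651→9, 932→5, 651→9, 449→11, 752→7
Rank sum = 6 + 9 + 5 + 9 + 11 + 7 = 47

47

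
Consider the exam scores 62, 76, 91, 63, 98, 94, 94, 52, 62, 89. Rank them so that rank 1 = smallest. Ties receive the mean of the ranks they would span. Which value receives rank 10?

98

Sorted (ascending): 52, 62, 62, 63, 76, 89, 91, 94, 94, 98
The 2 values of 62 occupy positions 2–3 → average rank (2+3)/2 = 2.5.
The 2 values of 94 occupy positions 8–9 → average rank (8+9)/2 = 8.5.
Rank 10 → value 98.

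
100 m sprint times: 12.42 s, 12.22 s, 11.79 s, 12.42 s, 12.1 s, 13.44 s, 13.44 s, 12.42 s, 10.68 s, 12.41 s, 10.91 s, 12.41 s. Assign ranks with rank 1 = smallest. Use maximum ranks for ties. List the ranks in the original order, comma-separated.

10, 5, 3, 10, 4, 12, 12, 10, 1, 7, 2, 7

Sorted (ascending): 10.68, 10.91, 11.79, 12.1, 12.22, 12.41, 12.41, 12.42, 12.42, 12.42, 13.44, 13.44
The 2 values of 12.41 occupy positions 6–7 → each gets rank 7.
The 3 values of 12.42 occupy positions 8–10 → each gets rank 10.
The 2 values of 13.44 occupy positions 11–12 → each gets rank 12.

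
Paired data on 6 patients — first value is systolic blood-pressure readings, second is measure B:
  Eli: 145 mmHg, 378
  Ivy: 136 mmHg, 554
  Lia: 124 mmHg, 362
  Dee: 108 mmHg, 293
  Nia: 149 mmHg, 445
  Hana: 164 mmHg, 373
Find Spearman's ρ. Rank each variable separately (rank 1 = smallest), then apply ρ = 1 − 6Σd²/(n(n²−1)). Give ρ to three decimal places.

0.486

Ranks of variable 1: 4, 3, 2, 1, 5, 6
Ranks of variable 2: 4, 6, 2, 1, 5, 3
d = r₁ − r₂: 0, -3, 0, 0, 0, 3
d²: 0, 9, 0, 0, 0, 9; Σd² = 18
ρ = 1 − 6·18/(6·35) = 1 − 108/210 = 0.486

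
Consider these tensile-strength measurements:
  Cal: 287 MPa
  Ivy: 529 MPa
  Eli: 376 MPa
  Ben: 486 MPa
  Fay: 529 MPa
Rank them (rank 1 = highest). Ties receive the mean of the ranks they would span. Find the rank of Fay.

1.5

Sorted (descending): 529, 529, 486, 376, 287
The 2 values of 529 occupy positions 1–2 → average rank (1+2)/2 = 1.5.
Fay has value 529 MPa → rank 1.5.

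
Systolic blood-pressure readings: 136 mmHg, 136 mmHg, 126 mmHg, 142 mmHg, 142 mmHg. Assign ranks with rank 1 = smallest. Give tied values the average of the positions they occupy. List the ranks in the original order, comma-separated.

Sorted (ascending): 126, 136, 136, 142, 142
The 2 values of 136 occupy positions 2–3 → average rank (2+3)/2 = 2.5.
The 2 values of 142 occupy positions 4–5 → average rank (4+5)/2 = 4.5.

2.5, 2.5, 1, 4.5, 4.5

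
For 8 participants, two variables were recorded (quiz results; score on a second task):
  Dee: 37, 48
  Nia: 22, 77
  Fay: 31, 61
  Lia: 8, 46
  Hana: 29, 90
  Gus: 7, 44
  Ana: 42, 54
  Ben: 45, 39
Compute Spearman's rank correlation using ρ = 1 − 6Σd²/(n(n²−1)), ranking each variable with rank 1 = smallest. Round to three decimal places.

Ranks of variable 1: 6, 3, 5, 2, 4, 1, 7, 8
Ranks of variable 2: 4, 7, 6, 3, 8, 2, 5, 1
d = r₁ − r₂: 2, -4, -1, -1, -4, -1, 2, 7
d²: 4, 16, 1, 1, 16, 1, 4, 49; Σd² = 92
ρ = 1 − 6·92/(8·63) = 1 − 552/504 = -0.095

-0.095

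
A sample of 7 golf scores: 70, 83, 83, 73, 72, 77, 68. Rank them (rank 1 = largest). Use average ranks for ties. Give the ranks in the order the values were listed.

Sorted (descending): 83, 83, 77, 73, 72, 70, 68
The 2 values of 83 occupy positions 1–2 → average rank (1+2)/2 = 1.5.

6, 1.5, 1.5, 4, 5, 3, 7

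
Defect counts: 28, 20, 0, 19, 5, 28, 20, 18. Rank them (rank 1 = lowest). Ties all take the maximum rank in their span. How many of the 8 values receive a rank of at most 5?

4

Sorted (ascending): 0, 5, 18, 19, 20, 20, 28, 28
The 2 values of 20 occupy positions 5–6 → each gets rank 6.
The 2 values of 28 occupy positions 7–8 → each gets rank 8.
Ranks ≤ 5: {1, 2, 3, 4} → 4 values.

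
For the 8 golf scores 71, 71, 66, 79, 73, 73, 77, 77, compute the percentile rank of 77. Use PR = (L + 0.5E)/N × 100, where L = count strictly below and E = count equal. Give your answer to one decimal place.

N = 8.
Strictly below 77: 5. Equal to 77: 2.
PR = (5 + 0.5·2)/8 × 100 = 75.0

75.0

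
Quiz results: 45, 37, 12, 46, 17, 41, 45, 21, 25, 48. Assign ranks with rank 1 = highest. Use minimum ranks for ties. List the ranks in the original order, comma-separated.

Sorted (descending): 48, 46, 45, 45, 41, 37, 25, 21, 17, 12
The 2 values of 45 occupy positions 3–4 → each gets rank 3.

3, 6, 10, 2, 9, 5, 3, 8, 7, 1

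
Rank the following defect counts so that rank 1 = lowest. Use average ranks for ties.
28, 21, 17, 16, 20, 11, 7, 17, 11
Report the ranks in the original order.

Sorted (ascending): 7, 11, 11, 16, 17, 17, 20, 21, 28
The 2 values of 11 occupy positions 2–3 → average rank (2+3)/2 = 2.5.
The 2 values of 17 occupy positions 5–6 → average rank (5+6)/2 = 5.5.

9, 8, 5.5, 4, 7, 2.5, 1, 5.5, 2.5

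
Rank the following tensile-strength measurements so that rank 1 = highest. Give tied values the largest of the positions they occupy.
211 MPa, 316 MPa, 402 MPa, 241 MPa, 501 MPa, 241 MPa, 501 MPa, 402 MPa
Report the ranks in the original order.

Sorted (descending): 501, 501, 402, 402, 316, 241, 241, 211
The 2 values of 501 occupy positions 1–2 → each gets rank 2.
The 2 values of 402 occupy positions 3–4 → each gets rank 4.
The 2 values of 241 occupy positions 6–7 → each gets rank 7.

8, 5, 4, 7, 2, 7, 2, 4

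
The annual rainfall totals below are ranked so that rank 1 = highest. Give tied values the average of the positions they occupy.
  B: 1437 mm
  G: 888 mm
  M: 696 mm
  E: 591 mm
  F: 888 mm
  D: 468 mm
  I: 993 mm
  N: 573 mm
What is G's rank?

3.5

Sorted (descending): 1437, 993, 888, 888, 696, 591, 573, 468
The 2 values of 888 occupy positions 3–4 → average rank (3+4)/2 = 3.5.
G has value 888 mm → rank 3.5.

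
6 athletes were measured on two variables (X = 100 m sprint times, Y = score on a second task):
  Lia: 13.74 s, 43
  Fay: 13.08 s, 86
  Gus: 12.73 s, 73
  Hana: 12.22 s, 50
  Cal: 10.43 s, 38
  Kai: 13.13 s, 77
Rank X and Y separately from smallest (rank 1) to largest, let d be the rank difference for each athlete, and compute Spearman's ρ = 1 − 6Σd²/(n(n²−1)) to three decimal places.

0.371

Ranks of variable 1: 6, 4, 3, 2, 1, 5
Ranks of variable 2: 2, 6, 4, 3, 1, 5
d = r₁ − r₂: 4, -2, -1, -1, 0, 0
d²: 16, 4, 1, 1, 0, 0; Σd² = 22
ρ = 1 − 6·22/(6·35) = 1 − 132/210 = 0.371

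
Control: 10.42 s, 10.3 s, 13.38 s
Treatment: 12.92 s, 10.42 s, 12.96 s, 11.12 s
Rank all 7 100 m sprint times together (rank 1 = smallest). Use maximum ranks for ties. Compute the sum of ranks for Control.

Sorted (ascending): 10.3, 10.42, 10.42, 11.12, 12.92, 12.96, 13.38
The 2 values of 10.42 occupy positions 2–3 → each gets rank 3.
Control values → pooled ranks: 10.42→3, 10.3→1, 13.38→7
Rank sum = 3 + 1 + 7 = 11

11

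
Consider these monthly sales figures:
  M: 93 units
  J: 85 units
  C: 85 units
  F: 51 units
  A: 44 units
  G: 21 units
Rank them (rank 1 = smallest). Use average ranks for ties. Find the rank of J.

4.5

Sorted (ascending): 21, 44, 51, 85, 85, 93
The 2 values of 85 occupy positions 4–5 → average rank (4+5)/2 = 4.5.
J has value 85 units → rank 4.5.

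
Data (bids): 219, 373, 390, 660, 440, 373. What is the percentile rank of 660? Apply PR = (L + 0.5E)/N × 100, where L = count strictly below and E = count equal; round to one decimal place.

N = 6.
Strictly below 660: 5. Equal to 660: 1.
PR = (5 + 0.5·1)/6 × 100 = 91.7

91.7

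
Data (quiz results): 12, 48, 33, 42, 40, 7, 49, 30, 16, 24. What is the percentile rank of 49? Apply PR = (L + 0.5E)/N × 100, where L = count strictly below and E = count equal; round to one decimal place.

N = 10.
Strictly below 49: 9. Equal to 49: 1.
PR = (9 + 0.5·1)/10 × 100 = 95.0

95.0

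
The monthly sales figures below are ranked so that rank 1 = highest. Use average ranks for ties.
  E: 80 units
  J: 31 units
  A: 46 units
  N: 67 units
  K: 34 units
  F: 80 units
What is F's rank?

1.5

Sorted (descending): 80, 80, 67, 46, 34, 31
The 2 values of 80 occupy positions 1–2 → average rank (1+2)/2 = 1.5.
F has value 80 units → rank 1.5.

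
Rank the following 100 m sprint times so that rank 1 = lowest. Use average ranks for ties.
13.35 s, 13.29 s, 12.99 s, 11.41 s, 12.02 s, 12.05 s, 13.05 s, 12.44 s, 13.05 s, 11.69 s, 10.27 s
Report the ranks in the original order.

11, 10, 7, 2, 4, 5, 8.5, 6, 8.5, 3, 1

Sorted (ascending): 10.27, 11.41, 11.69, 12.02, 12.05, 12.44, 12.99, 13.05, 13.05, 13.29, 13.35
The 2 values of 13.05 occupy positions 8–9 → average rank (8+9)/2 = 8.5.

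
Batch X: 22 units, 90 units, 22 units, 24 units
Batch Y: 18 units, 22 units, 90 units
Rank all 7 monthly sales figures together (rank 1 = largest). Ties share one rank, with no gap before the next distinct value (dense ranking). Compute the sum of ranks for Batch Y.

Sorted (descending): 90, 90, 24, 22, 22, 22, 18
The 2 values of 90 share dense rank 1.
The 3 values of 22 share dense rank 3.
Remaining distinct values take the next consecutive integers.
Batch Y values → pooled ranks: 18→4, 22→3, 90→1
Rank sum = 4 + 3 + 1 = 8

8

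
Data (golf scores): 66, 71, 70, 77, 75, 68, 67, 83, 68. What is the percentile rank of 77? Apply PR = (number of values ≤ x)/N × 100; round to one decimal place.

N = 9.
Strictly below 77: 7. Equal to 77: 1.
PR = 8/9 × 100 = 88.9

88.9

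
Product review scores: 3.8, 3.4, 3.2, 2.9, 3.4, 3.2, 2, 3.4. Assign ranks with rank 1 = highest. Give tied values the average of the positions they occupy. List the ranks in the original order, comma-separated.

Sorted (descending): 3.8, 3.4, 3.4, 3.4, 3.2, 3.2, 2.9, 2
The 3 values of 3.4 occupy positions 2–4 → average rank 3.
The 2 values of 3.2 occupy positions 5–6 → average rank (5+6)/2 = 5.5.

1, 3, 5.5, 7, 3, 5.5, 8, 3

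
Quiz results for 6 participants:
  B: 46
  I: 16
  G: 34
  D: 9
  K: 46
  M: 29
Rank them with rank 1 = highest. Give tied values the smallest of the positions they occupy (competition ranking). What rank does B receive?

1

Sorted (descending): 46, 46, 34, 29, 16, 9
The 2 values of 46 occupy positions 1–2 → each gets rank 1.
B has value 46 → rank 1.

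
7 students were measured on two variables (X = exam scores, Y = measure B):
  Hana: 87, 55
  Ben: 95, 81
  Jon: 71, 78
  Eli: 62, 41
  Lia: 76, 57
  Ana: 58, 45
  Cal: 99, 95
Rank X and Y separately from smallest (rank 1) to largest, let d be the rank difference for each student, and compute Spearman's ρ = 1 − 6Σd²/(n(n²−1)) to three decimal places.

0.821

Ranks of variable 1: 5, 6, 3, 2, 4, 1, 7
Ranks of variable 2: 3, 6, 5, 1, 4, 2, 7
d = r₁ − r₂: 2, 0, -2, 1, 0, -1, 0
d²: 4, 0, 4, 1, 0, 1, 0; Σd² = 10
ρ = 1 − 6·10/(7·48) = 1 − 60/336 = 0.821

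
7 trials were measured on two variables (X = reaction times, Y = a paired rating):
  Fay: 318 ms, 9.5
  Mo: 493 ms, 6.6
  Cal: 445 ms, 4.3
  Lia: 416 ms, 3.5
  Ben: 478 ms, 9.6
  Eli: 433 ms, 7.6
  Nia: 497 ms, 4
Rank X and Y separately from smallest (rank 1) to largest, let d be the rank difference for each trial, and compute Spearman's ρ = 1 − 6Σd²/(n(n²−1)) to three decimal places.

Ranks of variable 1: 1, 6, 4, 2, 5, 3, 7
Ranks of variable 2: 6, 4, 3, 1, 7, 5, 2
d = r₁ − r₂: -5, 2, 1, 1, -2, -2, 5
d²: 25, 4, 1, 1, 4, 4, 25; Σd² = 64
ρ = 1 − 6·64/(7·48) = 1 − 384/336 = -0.143

-0.143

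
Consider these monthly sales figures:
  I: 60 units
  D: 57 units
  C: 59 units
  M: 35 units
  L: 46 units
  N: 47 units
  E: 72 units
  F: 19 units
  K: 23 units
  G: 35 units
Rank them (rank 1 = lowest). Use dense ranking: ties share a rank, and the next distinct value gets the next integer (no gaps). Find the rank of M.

3

Sorted (ascending): 19, 23, 35, 35, 46, 47, 57, 59, 60, 72
The 2 values of 35 share dense rank 3.
Remaining distinct values take the next consecutive integers.
M has value 35 units → rank 3.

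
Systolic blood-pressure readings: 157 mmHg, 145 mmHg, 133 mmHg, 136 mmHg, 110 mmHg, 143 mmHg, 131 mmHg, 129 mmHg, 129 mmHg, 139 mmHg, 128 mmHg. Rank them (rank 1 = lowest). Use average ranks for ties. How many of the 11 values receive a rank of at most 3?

2

Sorted (ascending): 110, 128, 129, 129, 131, 133, 136, 139, 143, 145, 157
The 2 values of 129 occupy positions 3–4 → average rank (3+4)/2 = 3.5.
Ranks ≤ 3: {1, 2} → 2 values.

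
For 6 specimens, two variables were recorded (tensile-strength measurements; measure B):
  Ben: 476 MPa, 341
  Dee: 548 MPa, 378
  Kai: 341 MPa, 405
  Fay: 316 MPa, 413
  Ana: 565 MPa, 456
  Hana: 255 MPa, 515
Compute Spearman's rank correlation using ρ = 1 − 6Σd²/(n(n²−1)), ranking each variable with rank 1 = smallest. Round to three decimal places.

Ranks of variable 1: 4, 5, 3, 2, 6, 1
Ranks of variable 2: 1, 2, 3, 4, 5, 6
d = r₁ − r₂: 3, 3, 0, -2, 1, -5
d²: 9, 9, 0, 4, 1, 25; Σd² = 48
ρ = 1 − 6·48/(6·35) = 1 − 288/210 = -0.371

-0.371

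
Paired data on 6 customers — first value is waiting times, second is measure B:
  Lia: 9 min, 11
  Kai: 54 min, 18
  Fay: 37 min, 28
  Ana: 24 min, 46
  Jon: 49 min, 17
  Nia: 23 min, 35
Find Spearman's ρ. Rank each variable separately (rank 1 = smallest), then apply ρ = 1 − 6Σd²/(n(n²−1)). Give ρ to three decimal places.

-0.029

Ranks of variable 1: 1, 6, 4, 3, 5, 2
Ranks of variable 2: 1, 3, 4, 6, 2, 5
d = r₁ − r₂: 0, 3, 0, -3, 3, -3
d²: 0, 9, 0, 9, 9, 9; Σd² = 36
ρ = 1 − 6·36/(6·35) = 1 − 216/210 = -0.029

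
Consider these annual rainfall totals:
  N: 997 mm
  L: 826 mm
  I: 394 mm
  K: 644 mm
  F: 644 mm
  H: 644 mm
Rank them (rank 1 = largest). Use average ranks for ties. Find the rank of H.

4

Sorted (descending): 997, 826, 644, 644, 644, 394
The 3 values of 644 occupy positions 3–5 → average rank 4.
H has value 644 mm → rank 4.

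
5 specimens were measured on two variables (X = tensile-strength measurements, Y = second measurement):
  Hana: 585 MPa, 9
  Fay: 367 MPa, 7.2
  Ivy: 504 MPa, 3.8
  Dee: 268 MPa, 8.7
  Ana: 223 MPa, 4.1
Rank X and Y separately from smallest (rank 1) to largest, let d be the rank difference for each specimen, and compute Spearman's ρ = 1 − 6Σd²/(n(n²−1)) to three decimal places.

Ranks of variable 1: 5, 3, 4, 2, 1
Ranks of variable 2: 5, 3, 1, 4, 2
d = r₁ − r₂: 0, 0, 3, -2, -1
d²: 0, 0, 9, 4, 1; Σd² = 14
ρ = 1 − 6·14/(5·24) = 1 − 84/120 = 0.300

0.300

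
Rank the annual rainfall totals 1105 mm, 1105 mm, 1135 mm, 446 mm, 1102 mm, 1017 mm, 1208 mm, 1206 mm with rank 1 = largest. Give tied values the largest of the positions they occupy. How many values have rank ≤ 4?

3

Sorted (descending): 1208, 1206, 1135, 1105, 1105, 1102, 1017, 446
The 2 values of 1105 occupy positions 4–5 → each gets rank 5.
Ranks ≤ 4: {1, 2, 3} → 3 values.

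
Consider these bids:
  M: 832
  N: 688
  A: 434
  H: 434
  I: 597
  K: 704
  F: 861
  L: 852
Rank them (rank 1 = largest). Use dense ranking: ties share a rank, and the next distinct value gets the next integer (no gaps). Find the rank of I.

Sorted (descending): 861, 852, 832, 704, 688, 597, 434, 434
The 2 values of 434 share dense rank 7.
Remaining distinct values take the next consecutive integers.
I has value 597 → rank 6.

6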